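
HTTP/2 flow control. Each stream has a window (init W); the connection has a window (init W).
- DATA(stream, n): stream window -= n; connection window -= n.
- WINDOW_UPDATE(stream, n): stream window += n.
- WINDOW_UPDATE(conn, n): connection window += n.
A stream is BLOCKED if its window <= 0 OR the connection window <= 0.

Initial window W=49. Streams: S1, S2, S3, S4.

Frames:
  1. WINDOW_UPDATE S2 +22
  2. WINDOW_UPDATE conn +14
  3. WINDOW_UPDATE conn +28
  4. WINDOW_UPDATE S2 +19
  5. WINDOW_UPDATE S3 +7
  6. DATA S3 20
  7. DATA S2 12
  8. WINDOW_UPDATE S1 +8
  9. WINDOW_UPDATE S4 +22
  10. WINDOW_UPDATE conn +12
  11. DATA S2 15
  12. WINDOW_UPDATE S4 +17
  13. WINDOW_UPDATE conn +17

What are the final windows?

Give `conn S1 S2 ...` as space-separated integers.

Answer: 73 57 63 36 88

Derivation:
Op 1: conn=49 S1=49 S2=71 S3=49 S4=49 blocked=[]
Op 2: conn=63 S1=49 S2=71 S3=49 S4=49 blocked=[]
Op 3: conn=91 S1=49 S2=71 S3=49 S4=49 blocked=[]
Op 4: conn=91 S1=49 S2=90 S3=49 S4=49 blocked=[]
Op 5: conn=91 S1=49 S2=90 S3=56 S4=49 blocked=[]
Op 6: conn=71 S1=49 S2=90 S3=36 S4=49 blocked=[]
Op 7: conn=59 S1=49 S2=78 S3=36 S4=49 blocked=[]
Op 8: conn=59 S1=57 S2=78 S3=36 S4=49 blocked=[]
Op 9: conn=59 S1=57 S2=78 S3=36 S4=71 blocked=[]
Op 10: conn=71 S1=57 S2=78 S3=36 S4=71 blocked=[]
Op 11: conn=56 S1=57 S2=63 S3=36 S4=71 blocked=[]
Op 12: conn=56 S1=57 S2=63 S3=36 S4=88 blocked=[]
Op 13: conn=73 S1=57 S2=63 S3=36 S4=88 blocked=[]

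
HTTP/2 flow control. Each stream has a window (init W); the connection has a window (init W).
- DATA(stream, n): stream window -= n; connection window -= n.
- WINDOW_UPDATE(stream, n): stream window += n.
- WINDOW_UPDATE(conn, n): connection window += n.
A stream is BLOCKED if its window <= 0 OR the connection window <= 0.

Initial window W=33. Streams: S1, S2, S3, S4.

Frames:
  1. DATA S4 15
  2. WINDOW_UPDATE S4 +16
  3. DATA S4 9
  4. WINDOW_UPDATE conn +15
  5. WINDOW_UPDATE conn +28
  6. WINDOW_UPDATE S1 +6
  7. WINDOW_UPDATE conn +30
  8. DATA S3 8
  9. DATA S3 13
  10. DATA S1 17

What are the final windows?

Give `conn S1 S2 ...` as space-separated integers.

Op 1: conn=18 S1=33 S2=33 S3=33 S4=18 blocked=[]
Op 2: conn=18 S1=33 S2=33 S3=33 S4=34 blocked=[]
Op 3: conn=9 S1=33 S2=33 S3=33 S4=25 blocked=[]
Op 4: conn=24 S1=33 S2=33 S3=33 S4=25 blocked=[]
Op 5: conn=52 S1=33 S2=33 S3=33 S4=25 blocked=[]
Op 6: conn=52 S1=39 S2=33 S3=33 S4=25 blocked=[]
Op 7: conn=82 S1=39 S2=33 S3=33 S4=25 blocked=[]
Op 8: conn=74 S1=39 S2=33 S3=25 S4=25 blocked=[]
Op 9: conn=61 S1=39 S2=33 S3=12 S4=25 blocked=[]
Op 10: conn=44 S1=22 S2=33 S3=12 S4=25 blocked=[]

Answer: 44 22 33 12 25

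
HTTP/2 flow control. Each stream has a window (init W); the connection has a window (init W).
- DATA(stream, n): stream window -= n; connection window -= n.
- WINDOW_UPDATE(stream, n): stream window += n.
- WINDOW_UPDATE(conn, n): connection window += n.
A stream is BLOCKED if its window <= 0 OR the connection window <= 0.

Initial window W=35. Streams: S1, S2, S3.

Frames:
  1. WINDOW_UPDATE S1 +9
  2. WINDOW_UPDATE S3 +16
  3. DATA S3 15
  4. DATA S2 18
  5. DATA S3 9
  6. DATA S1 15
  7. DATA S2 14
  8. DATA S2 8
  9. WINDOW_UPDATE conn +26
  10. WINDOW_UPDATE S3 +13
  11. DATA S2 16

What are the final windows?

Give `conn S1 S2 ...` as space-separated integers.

Op 1: conn=35 S1=44 S2=35 S3=35 blocked=[]
Op 2: conn=35 S1=44 S2=35 S3=51 blocked=[]
Op 3: conn=20 S1=44 S2=35 S3=36 blocked=[]
Op 4: conn=2 S1=44 S2=17 S3=36 blocked=[]
Op 5: conn=-7 S1=44 S2=17 S3=27 blocked=[1, 2, 3]
Op 6: conn=-22 S1=29 S2=17 S3=27 blocked=[1, 2, 3]
Op 7: conn=-36 S1=29 S2=3 S3=27 blocked=[1, 2, 3]
Op 8: conn=-44 S1=29 S2=-5 S3=27 blocked=[1, 2, 3]
Op 9: conn=-18 S1=29 S2=-5 S3=27 blocked=[1, 2, 3]
Op 10: conn=-18 S1=29 S2=-5 S3=40 blocked=[1, 2, 3]
Op 11: conn=-34 S1=29 S2=-21 S3=40 blocked=[1, 2, 3]

Answer: -34 29 -21 40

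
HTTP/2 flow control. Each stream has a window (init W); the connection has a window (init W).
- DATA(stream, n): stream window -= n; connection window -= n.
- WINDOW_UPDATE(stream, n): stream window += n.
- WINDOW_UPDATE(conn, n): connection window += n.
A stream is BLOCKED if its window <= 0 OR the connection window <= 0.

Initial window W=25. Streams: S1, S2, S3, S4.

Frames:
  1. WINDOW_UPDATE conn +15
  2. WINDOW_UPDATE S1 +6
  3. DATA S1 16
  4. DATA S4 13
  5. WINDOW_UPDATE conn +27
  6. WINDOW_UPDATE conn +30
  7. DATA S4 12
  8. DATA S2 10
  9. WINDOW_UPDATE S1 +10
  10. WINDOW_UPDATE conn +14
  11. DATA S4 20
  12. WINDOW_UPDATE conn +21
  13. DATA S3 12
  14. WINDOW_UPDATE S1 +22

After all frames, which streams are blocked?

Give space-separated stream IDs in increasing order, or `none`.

Op 1: conn=40 S1=25 S2=25 S3=25 S4=25 blocked=[]
Op 2: conn=40 S1=31 S2=25 S3=25 S4=25 blocked=[]
Op 3: conn=24 S1=15 S2=25 S3=25 S4=25 blocked=[]
Op 4: conn=11 S1=15 S2=25 S3=25 S4=12 blocked=[]
Op 5: conn=38 S1=15 S2=25 S3=25 S4=12 blocked=[]
Op 6: conn=68 S1=15 S2=25 S3=25 S4=12 blocked=[]
Op 7: conn=56 S1=15 S2=25 S3=25 S4=0 blocked=[4]
Op 8: conn=46 S1=15 S2=15 S3=25 S4=0 blocked=[4]
Op 9: conn=46 S1=25 S2=15 S3=25 S4=0 blocked=[4]
Op 10: conn=60 S1=25 S2=15 S3=25 S4=0 blocked=[4]
Op 11: conn=40 S1=25 S2=15 S3=25 S4=-20 blocked=[4]
Op 12: conn=61 S1=25 S2=15 S3=25 S4=-20 blocked=[4]
Op 13: conn=49 S1=25 S2=15 S3=13 S4=-20 blocked=[4]
Op 14: conn=49 S1=47 S2=15 S3=13 S4=-20 blocked=[4]

Answer: S4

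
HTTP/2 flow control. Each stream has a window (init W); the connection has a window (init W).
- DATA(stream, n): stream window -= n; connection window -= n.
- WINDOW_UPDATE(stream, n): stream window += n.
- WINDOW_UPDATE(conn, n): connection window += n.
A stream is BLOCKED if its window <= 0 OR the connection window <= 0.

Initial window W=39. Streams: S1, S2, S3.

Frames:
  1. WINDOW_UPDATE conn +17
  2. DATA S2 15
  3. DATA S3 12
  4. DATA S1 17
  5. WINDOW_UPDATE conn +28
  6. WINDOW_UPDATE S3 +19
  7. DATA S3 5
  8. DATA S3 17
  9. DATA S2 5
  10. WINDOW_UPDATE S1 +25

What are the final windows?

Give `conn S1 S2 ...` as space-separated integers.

Op 1: conn=56 S1=39 S2=39 S3=39 blocked=[]
Op 2: conn=41 S1=39 S2=24 S3=39 blocked=[]
Op 3: conn=29 S1=39 S2=24 S3=27 blocked=[]
Op 4: conn=12 S1=22 S2=24 S3=27 blocked=[]
Op 5: conn=40 S1=22 S2=24 S3=27 blocked=[]
Op 6: conn=40 S1=22 S2=24 S3=46 blocked=[]
Op 7: conn=35 S1=22 S2=24 S3=41 blocked=[]
Op 8: conn=18 S1=22 S2=24 S3=24 blocked=[]
Op 9: conn=13 S1=22 S2=19 S3=24 blocked=[]
Op 10: conn=13 S1=47 S2=19 S3=24 blocked=[]

Answer: 13 47 19 24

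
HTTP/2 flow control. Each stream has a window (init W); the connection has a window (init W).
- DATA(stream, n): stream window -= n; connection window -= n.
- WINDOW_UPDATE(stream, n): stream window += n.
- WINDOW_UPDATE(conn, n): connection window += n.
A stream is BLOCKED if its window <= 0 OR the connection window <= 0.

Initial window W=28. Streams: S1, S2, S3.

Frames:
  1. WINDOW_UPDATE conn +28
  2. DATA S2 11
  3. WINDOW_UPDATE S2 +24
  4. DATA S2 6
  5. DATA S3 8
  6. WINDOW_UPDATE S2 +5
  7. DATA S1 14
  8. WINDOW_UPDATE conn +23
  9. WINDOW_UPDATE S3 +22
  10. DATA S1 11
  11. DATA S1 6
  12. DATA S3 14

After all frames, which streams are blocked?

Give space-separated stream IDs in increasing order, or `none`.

Answer: S1

Derivation:
Op 1: conn=56 S1=28 S2=28 S3=28 blocked=[]
Op 2: conn=45 S1=28 S2=17 S3=28 blocked=[]
Op 3: conn=45 S1=28 S2=41 S3=28 blocked=[]
Op 4: conn=39 S1=28 S2=35 S3=28 blocked=[]
Op 5: conn=31 S1=28 S2=35 S3=20 blocked=[]
Op 6: conn=31 S1=28 S2=40 S3=20 blocked=[]
Op 7: conn=17 S1=14 S2=40 S3=20 blocked=[]
Op 8: conn=40 S1=14 S2=40 S3=20 blocked=[]
Op 9: conn=40 S1=14 S2=40 S3=42 blocked=[]
Op 10: conn=29 S1=3 S2=40 S3=42 blocked=[]
Op 11: conn=23 S1=-3 S2=40 S3=42 blocked=[1]
Op 12: conn=9 S1=-3 S2=40 S3=28 blocked=[1]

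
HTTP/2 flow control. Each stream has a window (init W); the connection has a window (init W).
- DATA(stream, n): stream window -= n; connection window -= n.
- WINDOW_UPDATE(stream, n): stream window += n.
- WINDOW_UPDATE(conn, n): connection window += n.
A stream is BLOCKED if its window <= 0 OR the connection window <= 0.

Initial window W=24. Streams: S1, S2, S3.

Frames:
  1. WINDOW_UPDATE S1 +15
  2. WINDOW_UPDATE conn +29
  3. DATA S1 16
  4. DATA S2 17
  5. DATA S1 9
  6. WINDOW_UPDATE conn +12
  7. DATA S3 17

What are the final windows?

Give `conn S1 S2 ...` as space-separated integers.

Op 1: conn=24 S1=39 S2=24 S3=24 blocked=[]
Op 2: conn=53 S1=39 S2=24 S3=24 blocked=[]
Op 3: conn=37 S1=23 S2=24 S3=24 blocked=[]
Op 4: conn=20 S1=23 S2=7 S3=24 blocked=[]
Op 5: conn=11 S1=14 S2=7 S3=24 blocked=[]
Op 6: conn=23 S1=14 S2=7 S3=24 blocked=[]
Op 7: conn=6 S1=14 S2=7 S3=7 blocked=[]

Answer: 6 14 7 7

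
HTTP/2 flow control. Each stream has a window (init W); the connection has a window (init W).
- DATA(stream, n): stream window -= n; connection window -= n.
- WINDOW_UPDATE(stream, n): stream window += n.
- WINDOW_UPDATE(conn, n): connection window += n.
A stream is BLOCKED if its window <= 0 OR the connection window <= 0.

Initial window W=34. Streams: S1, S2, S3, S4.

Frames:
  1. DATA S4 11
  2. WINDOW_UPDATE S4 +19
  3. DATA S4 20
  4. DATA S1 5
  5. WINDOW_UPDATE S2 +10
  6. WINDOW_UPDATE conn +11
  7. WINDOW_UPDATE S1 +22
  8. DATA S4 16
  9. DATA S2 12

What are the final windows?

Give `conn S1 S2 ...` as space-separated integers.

Op 1: conn=23 S1=34 S2=34 S3=34 S4=23 blocked=[]
Op 2: conn=23 S1=34 S2=34 S3=34 S4=42 blocked=[]
Op 3: conn=3 S1=34 S2=34 S3=34 S4=22 blocked=[]
Op 4: conn=-2 S1=29 S2=34 S3=34 S4=22 blocked=[1, 2, 3, 4]
Op 5: conn=-2 S1=29 S2=44 S3=34 S4=22 blocked=[1, 2, 3, 4]
Op 6: conn=9 S1=29 S2=44 S3=34 S4=22 blocked=[]
Op 7: conn=9 S1=51 S2=44 S3=34 S4=22 blocked=[]
Op 8: conn=-7 S1=51 S2=44 S3=34 S4=6 blocked=[1, 2, 3, 4]
Op 9: conn=-19 S1=51 S2=32 S3=34 S4=6 blocked=[1, 2, 3, 4]

Answer: -19 51 32 34 6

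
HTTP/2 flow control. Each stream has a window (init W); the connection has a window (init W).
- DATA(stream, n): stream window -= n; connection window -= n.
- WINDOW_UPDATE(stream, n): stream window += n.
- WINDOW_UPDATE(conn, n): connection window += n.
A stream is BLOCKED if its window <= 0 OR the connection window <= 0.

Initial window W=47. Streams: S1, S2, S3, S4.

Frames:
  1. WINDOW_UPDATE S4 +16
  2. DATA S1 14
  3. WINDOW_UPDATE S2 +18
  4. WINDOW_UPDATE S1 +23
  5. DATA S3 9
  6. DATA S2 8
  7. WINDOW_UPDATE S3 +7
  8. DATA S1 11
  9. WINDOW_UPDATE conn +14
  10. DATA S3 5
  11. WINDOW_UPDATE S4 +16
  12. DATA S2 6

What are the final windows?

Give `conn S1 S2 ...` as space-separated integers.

Answer: 8 45 51 40 79

Derivation:
Op 1: conn=47 S1=47 S2=47 S3=47 S4=63 blocked=[]
Op 2: conn=33 S1=33 S2=47 S3=47 S4=63 blocked=[]
Op 3: conn=33 S1=33 S2=65 S3=47 S4=63 blocked=[]
Op 4: conn=33 S1=56 S2=65 S3=47 S4=63 blocked=[]
Op 5: conn=24 S1=56 S2=65 S3=38 S4=63 blocked=[]
Op 6: conn=16 S1=56 S2=57 S3=38 S4=63 blocked=[]
Op 7: conn=16 S1=56 S2=57 S3=45 S4=63 blocked=[]
Op 8: conn=5 S1=45 S2=57 S3=45 S4=63 blocked=[]
Op 9: conn=19 S1=45 S2=57 S3=45 S4=63 blocked=[]
Op 10: conn=14 S1=45 S2=57 S3=40 S4=63 blocked=[]
Op 11: conn=14 S1=45 S2=57 S3=40 S4=79 blocked=[]
Op 12: conn=8 S1=45 S2=51 S3=40 S4=79 blocked=[]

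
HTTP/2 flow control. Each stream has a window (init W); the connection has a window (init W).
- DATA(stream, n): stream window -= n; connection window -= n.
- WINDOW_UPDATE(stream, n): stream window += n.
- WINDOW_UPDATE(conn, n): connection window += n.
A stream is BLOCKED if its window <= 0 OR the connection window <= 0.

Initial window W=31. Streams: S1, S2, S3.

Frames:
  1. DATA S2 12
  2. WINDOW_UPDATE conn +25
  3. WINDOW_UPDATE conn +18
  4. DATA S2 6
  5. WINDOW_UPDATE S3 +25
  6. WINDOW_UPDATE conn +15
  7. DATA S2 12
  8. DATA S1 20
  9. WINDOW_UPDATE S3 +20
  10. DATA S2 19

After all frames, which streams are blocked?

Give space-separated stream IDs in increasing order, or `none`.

Op 1: conn=19 S1=31 S2=19 S3=31 blocked=[]
Op 2: conn=44 S1=31 S2=19 S3=31 blocked=[]
Op 3: conn=62 S1=31 S2=19 S3=31 blocked=[]
Op 4: conn=56 S1=31 S2=13 S3=31 blocked=[]
Op 5: conn=56 S1=31 S2=13 S3=56 blocked=[]
Op 6: conn=71 S1=31 S2=13 S3=56 blocked=[]
Op 7: conn=59 S1=31 S2=1 S3=56 blocked=[]
Op 8: conn=39 S1=11 S2=1 S3=56 blocked=[]
Op 9: conn=39 S1=11 S2=1 S3=76 blocked=[]
Op 10: conn=20 S1=11 S2=-18 S3=76 blocked=[2]

Answer: S2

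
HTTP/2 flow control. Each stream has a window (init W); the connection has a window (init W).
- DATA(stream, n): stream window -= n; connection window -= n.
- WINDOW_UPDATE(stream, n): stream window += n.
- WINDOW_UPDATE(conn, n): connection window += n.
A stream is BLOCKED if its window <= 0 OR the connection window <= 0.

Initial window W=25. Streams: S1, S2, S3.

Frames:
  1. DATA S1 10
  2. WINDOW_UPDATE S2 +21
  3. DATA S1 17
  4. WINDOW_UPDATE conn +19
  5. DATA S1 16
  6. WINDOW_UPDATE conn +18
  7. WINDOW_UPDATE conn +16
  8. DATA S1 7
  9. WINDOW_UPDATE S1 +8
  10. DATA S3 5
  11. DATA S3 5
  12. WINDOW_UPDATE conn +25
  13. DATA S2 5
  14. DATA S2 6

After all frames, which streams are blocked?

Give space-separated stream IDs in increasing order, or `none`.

Op 1: conn=15 S1=15 S2=25 S3=25 blocked=[]
Op 2: conn=15 S1=15 S2=46 S3=25 blocked=[]
Op 3: conn=-2 S1=-2 S2=46 S3=25 blocked=[1, 2, 3]
Op 4: conn=17 S1=-2 S2=46 S3=25 blocked=[1]
Op 5: conn=1 S1=-18 S2=46 S3=25 blocked=[1]
Op 6: conn=19 S1=-18 S2=46 S3=25 blocked=[1]
Op 7: conn=35 S1=-18 S2=46 S3=25 blocked=[1]
Op 8: conn=28 S1=-25 S2=46 S3=25 blocked=[1]
Op 9: conn=28 S1=-17 S2=46 S3=25 blocked=[1]
Op 10: conn=23 S1=-17 S2=46 S3=20 blocked=[1]
Op 11: conn=18 S1=-17 S2=46 S3=15 blocked=[1]
Op 12: conn=43 S1=-17 S2=46 S3=15 blocked=[1]
Op 13: conn=38 S1=-17 S2=41 S3=15 blocked=[1]
Op 14: conn=32 S1=-17 S2=35 S3=15 blocked=[1]

Answer: S1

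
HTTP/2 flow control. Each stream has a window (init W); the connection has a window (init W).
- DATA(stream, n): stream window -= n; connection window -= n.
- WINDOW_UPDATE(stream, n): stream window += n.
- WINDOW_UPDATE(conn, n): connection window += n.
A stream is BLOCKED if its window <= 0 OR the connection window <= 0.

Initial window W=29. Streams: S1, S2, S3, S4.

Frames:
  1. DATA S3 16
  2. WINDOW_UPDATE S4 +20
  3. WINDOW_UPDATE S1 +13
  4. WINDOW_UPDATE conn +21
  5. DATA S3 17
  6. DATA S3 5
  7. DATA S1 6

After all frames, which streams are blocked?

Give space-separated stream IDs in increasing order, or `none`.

Op 1: conn=13 S1=29 S2=29 S3=13 S4=29 blocked=[]
Op 2: conn=13 S1=29 S2=29 S3=13 S4=49 blocked=[]
Op 3: conn=13 S1=42 S2=29 S3=13 S4=49 blocked=[]
Op 4: conn=34 S1=42 S2=29 S3=13 S4=49 blocked=[]
Op 5: conn=17 S1=42 S2=29 S3=-4 S4=49 blocked=[3]
Op 6: conn=12 S1=42 S2=29 S3=-9 S4=49 blocked=[3]
Op 7: conn=6 S1=36 S2=29 S3=-9 S4=49 blocked=[3]

Answer: S3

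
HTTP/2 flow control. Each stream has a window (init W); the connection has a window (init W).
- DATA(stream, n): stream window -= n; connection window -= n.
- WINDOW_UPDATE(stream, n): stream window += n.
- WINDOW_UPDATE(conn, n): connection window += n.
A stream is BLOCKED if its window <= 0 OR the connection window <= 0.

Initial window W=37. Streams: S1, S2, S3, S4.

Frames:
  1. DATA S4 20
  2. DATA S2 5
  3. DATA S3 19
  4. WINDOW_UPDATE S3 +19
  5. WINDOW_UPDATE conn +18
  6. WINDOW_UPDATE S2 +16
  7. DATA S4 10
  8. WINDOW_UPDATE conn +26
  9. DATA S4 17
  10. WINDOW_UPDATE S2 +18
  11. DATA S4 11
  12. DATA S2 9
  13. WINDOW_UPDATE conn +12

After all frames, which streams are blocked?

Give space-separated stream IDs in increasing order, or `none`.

Answer: S4

Derivation:
Op 1: conn=17 S1=37 S2=37 S3=37 S4=17 blocked=[]
Op 2: conn=12 S1=37 S2=32 S3=37 S4=17 blocked=[]
Op 3: conn=-7 S1=37 S2=32 S3=18 S4=17 blocked=[1, 2, 3, 4]
Op 4: conn=-7 S1=37 S2=32 S3=37 S4=17 blocked=[1, 2, 3, 4]
Op 5: conn=11 S1=37 S2=32 S3=37 S4=17 blocked=[]
Op 6: conn=11 S1=37 S2=48 S3=37 S4=17 blocked=[]
Op 7: conn=1 S1=37 S2=48 S3=37 S4=7 blocked=[]
Op 8: conn=27 S1=37 S2=48 S3=37 S4=7 blocked=[]
Op 9: conn=10 S1=37 S2=48 S3=37 S4=-10 blocked=[4]
Op 10: conn=10 S1=37 S2=66 S3=37 S4=-10 blocked=[4]
Op 11: conn=-1 S1=37 S2=66 S3=37 S4=-21 blocked=[1, 2, 3, 4]
Op 12: conn=-10 S1=37 S2=57 S3=37 S4=-21 blocked=[1, 2, 3, 4]
Op 13: conn=2 S1=37 S2=57 S3=37 S4=-21 blocked=[4]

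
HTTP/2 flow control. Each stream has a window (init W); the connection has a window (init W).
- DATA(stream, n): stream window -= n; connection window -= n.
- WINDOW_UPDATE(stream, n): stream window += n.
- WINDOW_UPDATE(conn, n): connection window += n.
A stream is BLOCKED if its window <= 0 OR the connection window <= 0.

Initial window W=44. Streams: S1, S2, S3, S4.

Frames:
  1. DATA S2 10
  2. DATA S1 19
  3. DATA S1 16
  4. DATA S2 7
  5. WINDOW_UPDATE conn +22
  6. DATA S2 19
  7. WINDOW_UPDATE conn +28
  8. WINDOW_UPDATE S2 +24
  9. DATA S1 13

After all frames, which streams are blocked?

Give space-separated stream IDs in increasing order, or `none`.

Answer: S1

Derivation:
Op 1: conn=34 S1=44 S2=34 S3=44 S4=44 blocked=[]
Op 2: conn=15 S1=25 S2=34 S3=44 S4=44 blocked=[]
Op 3: conn=-1 S1=9 S2=34 S3=44 S4=44 blocked=[1, 2, 3, 4]
Op 4: conn=-8 S1=9 S2=27 S3=44 S4=44 blocked=[1, 2, 3, 4]
Op 5: conn=14 S1=9 S2=27 S3=44 S4=44 blocked=[]
Op 6: conn=-5 S1=9 S2=8 S3=44 S4=44 blocked=[1, 2, 3, 4]
Op 7: conn=23 S1=9 S2=8 S3=44 S4=44 blocked=[]
Op 8: conn=23 S1=9 S2=32 S3=44 S4=44 blocked=[]
Op 9: conn=10 S1=-4 S2=32 S3=44 S4=44 blocked=[1]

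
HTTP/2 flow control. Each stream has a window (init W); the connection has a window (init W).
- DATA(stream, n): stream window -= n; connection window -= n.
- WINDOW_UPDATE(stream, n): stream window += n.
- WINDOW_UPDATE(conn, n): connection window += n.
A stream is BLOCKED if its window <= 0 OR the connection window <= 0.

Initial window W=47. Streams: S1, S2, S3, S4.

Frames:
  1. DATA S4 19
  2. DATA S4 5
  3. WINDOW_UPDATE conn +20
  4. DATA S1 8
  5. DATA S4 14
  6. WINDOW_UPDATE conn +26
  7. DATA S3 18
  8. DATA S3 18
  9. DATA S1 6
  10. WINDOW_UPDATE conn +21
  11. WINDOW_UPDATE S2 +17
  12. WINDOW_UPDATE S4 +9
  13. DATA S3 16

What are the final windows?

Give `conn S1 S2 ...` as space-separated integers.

Answer: 10 33 64 -5 18

Derivation:
Op 1: conn=28 S1=47 S2=47 S3=47 S4=28 blocked=[]
Op 2: conn=23 S1=47 S2=47 S3=47 S4=23 blocked=[]
Op 3: conn=43 S1=47 S2=47 S3=47 S4=23 blocked=[]
Op 4: conn=35 S1=39 S2=47 S3=47 S4=23 blocked=[]
Op 5: conn=21 S1=39 S2=47 S3=47 S4=9 blocked=[]
Op 6: conn=47 S1=39 S2=47 S3=47 S4=9 blocked=[]
Op 7: conn=29 S1=39 S2=47 S3=29 S4=9 blocked=[]
Op 8: conn=11 S1=39 S2=47 S3=11 S4=9 blocked=[]
Op 9: conn=5 S1=33 S2=47 S3=11 S4=9 blocked=[]
Op 10: conn=26 S1=33 S2=47 S3=11 S4=9 blocked=[]
Op 11: conn=26 S1=33 S2=64 S3=11 S4=9 blocked=[]
Op 12: conn=26 S1=33 S2=64 S3=11 S4=18 blocked=[]
Op 13: conn=10 S1=33 S2=64 S3=-5 S4=18 blocked=[3]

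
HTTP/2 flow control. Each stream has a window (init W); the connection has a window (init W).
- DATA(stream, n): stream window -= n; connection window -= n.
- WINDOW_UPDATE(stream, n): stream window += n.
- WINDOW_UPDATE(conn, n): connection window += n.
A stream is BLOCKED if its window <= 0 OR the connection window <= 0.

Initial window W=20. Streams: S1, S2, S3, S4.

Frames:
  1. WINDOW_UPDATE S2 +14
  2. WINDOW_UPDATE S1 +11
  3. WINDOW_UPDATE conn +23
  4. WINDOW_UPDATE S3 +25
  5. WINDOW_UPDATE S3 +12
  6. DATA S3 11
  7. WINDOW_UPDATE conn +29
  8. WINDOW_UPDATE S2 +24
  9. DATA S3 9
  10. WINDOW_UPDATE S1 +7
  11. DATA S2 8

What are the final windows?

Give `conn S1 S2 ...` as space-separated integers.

Answer: 44 38 50 37 20

Derivation:
Op 1: conn=20 S1=20 S2=34 S3=20 S4=20 blocked=[]
Op 2: conn=20 S1=31 S2=34 S3=20 S4=20 blocked=[]
Op 3: conn=43 S1=31 S2=34 S3=20 S4=20 blocked=[]
Op 4: conn=43 S1=31 S2=34 S3=45 S4=20 blocked=[]
Op 5: conn=43 S1=31 S2=34 S3=57 S4=20 blocked=[]
Op 6: conn=32 S1=31 S2=34 S3=46 S4=20 blocked=[]
Op 7: conn=61 S1=31 S2=34 S3=46 S4=20 blocked=[]
Op 8: conn=61 S1=31 S2=58 S3=46 S4=20 blocked=[]
Op 9: conn=52 S1=31 S2=58 S3=37 S4=20 blocked=[]
Op 10: conn=52 S1=38 S2=58 S3=37 S4=20 blocked=[]
Op 11: conn=44 S1=38 S2=50 S3=37 S4=20 blocked=[]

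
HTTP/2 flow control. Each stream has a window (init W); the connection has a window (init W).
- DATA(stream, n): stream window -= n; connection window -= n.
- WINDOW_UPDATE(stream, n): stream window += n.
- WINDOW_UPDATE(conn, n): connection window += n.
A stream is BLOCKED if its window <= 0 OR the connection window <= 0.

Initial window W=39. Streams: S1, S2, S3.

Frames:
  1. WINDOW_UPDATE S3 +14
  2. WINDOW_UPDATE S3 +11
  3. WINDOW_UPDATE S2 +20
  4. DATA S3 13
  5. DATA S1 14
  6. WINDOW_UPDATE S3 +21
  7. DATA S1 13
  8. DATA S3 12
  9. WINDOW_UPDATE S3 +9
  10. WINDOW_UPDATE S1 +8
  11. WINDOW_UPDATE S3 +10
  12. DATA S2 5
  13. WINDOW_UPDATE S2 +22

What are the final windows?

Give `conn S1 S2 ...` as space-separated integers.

Op 1: conn=39 S1=39 S2=39 S3=53 blocked=[]
Op 2: conn=39 S1=39 S2=39 S3=64 blocked=[]
Op 3: conn=39 S1=39 S2=59 S3=64 blocked=[]
Op 4: conn=26 S1=39 S2=59 S3=51 blocked=[]
Op 5: conn=12 S1=25 S2=59 S3=51 blocked=[]
Op 6: conn=12 S1=25 S2=59 S3=72 blocked=[]
Op 7: conn=-1 S1=12 S2=59 S3=72 blocked=[1, 2, 3]
Op 8: conn=-13 S1=12 S2=59 S3=60 blocked=[1, 2, 3]
Op 9: conn=-13 S1=12 S2=59 S3=69 blocked=[1, 2, 3]
Op 10: conn=-13 S1=20 S2=59 S3=69 blocked=[1, 2, 3]
Op 11: conn=-13 S1=20 S2=59 S3=79 blocked=[1, 2, 3]
Op 12: conn=-18 S1=20 S2=54 S3=79 blocked=[1, 2, 3]
Op 13: conn=-18 S1=20 S2=76 S3=79 blocked=[1, 2, 3]

Answer: -18 20 76 79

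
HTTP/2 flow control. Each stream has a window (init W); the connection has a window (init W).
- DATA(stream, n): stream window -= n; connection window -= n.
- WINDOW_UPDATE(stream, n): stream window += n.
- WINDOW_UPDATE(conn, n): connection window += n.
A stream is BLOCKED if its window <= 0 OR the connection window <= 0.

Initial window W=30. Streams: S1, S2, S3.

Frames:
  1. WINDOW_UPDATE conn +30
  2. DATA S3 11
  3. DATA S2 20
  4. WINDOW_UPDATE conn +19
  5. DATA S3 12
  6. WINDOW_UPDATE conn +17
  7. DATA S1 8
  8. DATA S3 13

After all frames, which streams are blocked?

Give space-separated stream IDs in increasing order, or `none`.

Op 1: conn=60 S1=30 S2=30 S3=30 blocked=[]
Op 2: conn=49 S1=30 S2=30 S3=19 blocked=[]
Op 3: conn=29 S1=30 S2=10 S3=19 blocked=[]
Op 4: conn=48 S1=30 S2=10 S3=19 blocked=[]
Op 5: conn=36 S1=30 S2=10 S3=7 blocked=[]
Op 6: conn=53 S1=30 S2=10 S3=7 blocked=[]
Op 7: conn=45 S1=22 S2=10 S3=7 blocked=[]
Op 8: conn=32 S1=22 S2=10 S3=-6 blocked=[3]

Answer: S3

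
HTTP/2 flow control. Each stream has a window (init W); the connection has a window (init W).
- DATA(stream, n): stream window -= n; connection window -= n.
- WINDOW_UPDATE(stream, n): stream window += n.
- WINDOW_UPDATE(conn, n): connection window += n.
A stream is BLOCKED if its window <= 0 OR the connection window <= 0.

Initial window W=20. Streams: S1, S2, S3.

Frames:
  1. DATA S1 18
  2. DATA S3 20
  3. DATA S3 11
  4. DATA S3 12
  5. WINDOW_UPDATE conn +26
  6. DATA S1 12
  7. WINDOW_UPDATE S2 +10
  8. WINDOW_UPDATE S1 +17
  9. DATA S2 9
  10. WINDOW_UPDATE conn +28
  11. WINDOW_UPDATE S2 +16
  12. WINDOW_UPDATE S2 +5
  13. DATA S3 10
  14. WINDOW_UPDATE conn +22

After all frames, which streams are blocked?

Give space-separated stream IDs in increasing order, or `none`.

Op 1: conn=2 S1=2 S2=20 S3=20 blocked=[]
Op 2: conn=-18 S1=2 S2=20 S3=0 blocked=[1, 2, 3]
Op 3: conn=-29 S1=2 S2=20 S3=-11 blocked=[1, 2, 3]
Op 4: conn=-41 S1=2 S2=20 S3=-23 blocked=[1, 2, 3]
Op 5: conn=-15 S1=2 S2=20 S3=-23 blocked=[1, 2, 3]
Op 6: conn=-27 S1=-10 S2=20 S3=-23 blocked=[1, 2, 3]
Op 7: conn=-27 S1=-10 S2=30 S3=-23 blocked=[1, 2, 3]
Op 8: conn=-27 S1=7 S2=30 S3=-23 blocked=[1, 2, 3]
Op 9: conn=-36 S1=7 S2=21 S3=-23 blocked=[1, 2, 3]
Op 10: conn=-8 S1=7 S2=21 S3=-23 blocked=[1, 2, 3]
Op 11: conn=-8 S1=7 S2=37 S3=-23 blocked=[1, 2, 3]
Op 12: conn=-8 S1=7 S2=42 S3=-23 blocked=[1, 2, 3]
Op 13: conn=-18 S1=7 S2=42 S3=-33 blocked=[1, 2, 3]
Op 14: conn=4 S1=7 S2=42 S3=-33 blocked=[3]

Answer: S3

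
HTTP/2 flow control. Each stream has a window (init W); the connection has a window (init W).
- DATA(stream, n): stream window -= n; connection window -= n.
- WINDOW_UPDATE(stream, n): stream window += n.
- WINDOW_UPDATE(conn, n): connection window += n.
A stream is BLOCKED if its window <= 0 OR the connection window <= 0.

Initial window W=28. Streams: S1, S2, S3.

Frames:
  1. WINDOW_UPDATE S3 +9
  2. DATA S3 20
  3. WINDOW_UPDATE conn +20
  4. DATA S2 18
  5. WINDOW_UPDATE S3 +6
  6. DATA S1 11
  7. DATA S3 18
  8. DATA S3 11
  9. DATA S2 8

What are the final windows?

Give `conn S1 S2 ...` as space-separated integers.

Op 1: conn=28 S1=28 S2=28 S3=37 blocked=[]
Op 2: conn=8 S1=28 S2=28 S3=17 blocked=[]
Op 3: conn=28 S1=28 S2=28 S3=17 blocked=[]
Op 4: conn=10 S1=28 S2=10 S3=17 blocked=[]
Op 5: conn=10 S1=28 S2=10 S3=23 blocked=[]
Op 6: conn=-1 S1=17 S2=10 S3=23 blocked=[1, 2, 3]
Op 7: conn=-19 S1=17 S2=10 S3=5 blocked=[1, 2, 3]
Op 8: conn=-30 S1=17 S2=10 S3=-6 blocked=[1, 2, 3]
Op 9: conn=-38 S1=17 S2=2 S3=-6 blocked=[1, 2, 3]

Answer: -38 17 2 -6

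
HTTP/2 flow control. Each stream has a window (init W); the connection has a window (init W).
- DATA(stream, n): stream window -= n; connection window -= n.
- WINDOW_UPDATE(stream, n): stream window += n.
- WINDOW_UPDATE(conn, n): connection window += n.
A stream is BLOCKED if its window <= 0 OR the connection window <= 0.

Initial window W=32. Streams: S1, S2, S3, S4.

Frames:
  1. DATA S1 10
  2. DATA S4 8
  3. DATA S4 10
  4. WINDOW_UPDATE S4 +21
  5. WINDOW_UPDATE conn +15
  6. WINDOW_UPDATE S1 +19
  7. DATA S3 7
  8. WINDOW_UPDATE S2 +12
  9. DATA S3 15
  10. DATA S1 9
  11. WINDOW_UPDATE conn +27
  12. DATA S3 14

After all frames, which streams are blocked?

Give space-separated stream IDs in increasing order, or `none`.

Answer: S3

Derivation:
Op 1: conn=22 S1=22 S2=32 S3=32 S4=32 blocked=[]
Op 2: conn=14 S1=22 S2=32 S3=32 S4=24 blocked=[]
Op 3: conn=4 S1=22 S2=32 S3=32 S4=14 blocked=[]
Op 4: conn=4 S1=22 S2=32 S3=32 S4=35 blocked=[]
Op 5: conn=19 S1=22 S2=32 S3=32 S4=35 blocked=[]
Op 6: conn=19 S1=41 S2=32 S3=32 S4=35 blocked=[]
Op 7: conn=12 S1=41 S2=32 S3=25 S4=35 blocked=[]
Op 8: conn=12 S1=41 S2=44 S3=25 S4=35 blocked=[]
Op 9: conn=-3 S1=41 S2=44 S3=10 S4=35 blocked=[1, 2, 3, 4]
Op 10: conn=-12 S1=32 S2=44 S3=10 S4=35 blocked=[1, 2, 3, 4]
Op 11: conn=15 S1=32 S2=44 S3=10 S4=35 blocked=[]
Op 12: conn=1 S1=32 S2=44 S3=-4 S4=35 blocked=[3]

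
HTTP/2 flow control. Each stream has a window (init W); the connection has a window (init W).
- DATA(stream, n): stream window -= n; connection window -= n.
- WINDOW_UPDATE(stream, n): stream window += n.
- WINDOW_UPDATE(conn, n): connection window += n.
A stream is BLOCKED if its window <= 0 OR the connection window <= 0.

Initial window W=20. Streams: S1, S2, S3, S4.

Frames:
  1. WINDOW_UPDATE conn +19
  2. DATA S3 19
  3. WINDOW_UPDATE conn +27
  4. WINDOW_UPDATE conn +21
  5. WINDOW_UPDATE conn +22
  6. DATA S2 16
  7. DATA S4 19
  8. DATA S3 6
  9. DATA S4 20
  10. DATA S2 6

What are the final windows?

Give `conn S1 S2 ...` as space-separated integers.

Answer: 23 20 -2 -5 -19

Derivation:
Op 1: conn=39 S1=20 S2=20 S3=20 S4=20 blocked=[]
Op 2: conn=20 S1=20 S2=20 S3=1 S4=20 blocked=[]
Op 3: conn=47 S1=20 S2=20 S3=1 S4=20 blocked=[]
Op 4: conn=68 S1=20 S2=20 S3=1 S4=20 blocked=[]
Op 5: conn=90 S1=20 S2=20 S3=1 S4=20 blocked=[]
Op 6: conn=74 S1=20 S2=4 S3=1 S4=20 blocked=[]
Op 7: conn=55 S1=20 S2=4 S3=1 S4=1 blocked=[]
Op 8: conn=49 S1=20 S2=4 S3=-5 S4=1 blocked=[3]
Op 9: conn=29 S1=20 S2=4 S3=-5 S4=-19 blocked=[3, 4]
Op 10: conn=23 S1=20 S2=-2 S3=-5 S4=-19 blocked=[2, 3, 4]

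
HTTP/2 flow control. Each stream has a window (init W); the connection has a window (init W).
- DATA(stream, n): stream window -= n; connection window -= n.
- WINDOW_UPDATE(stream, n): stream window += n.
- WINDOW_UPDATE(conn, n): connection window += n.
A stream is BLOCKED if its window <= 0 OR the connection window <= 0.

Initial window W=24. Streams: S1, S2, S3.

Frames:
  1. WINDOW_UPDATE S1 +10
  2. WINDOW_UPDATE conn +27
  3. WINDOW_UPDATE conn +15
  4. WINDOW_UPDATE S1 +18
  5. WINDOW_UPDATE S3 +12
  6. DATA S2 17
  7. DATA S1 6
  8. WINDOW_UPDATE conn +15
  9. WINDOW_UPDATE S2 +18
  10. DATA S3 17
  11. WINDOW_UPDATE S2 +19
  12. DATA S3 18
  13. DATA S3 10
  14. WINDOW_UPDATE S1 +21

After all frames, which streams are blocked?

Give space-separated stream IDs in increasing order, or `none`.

Op 1: conn=24 S1=34 S2=24 S3=24 blocked=[]
Op 2: conn=51 S1=34 S2=24 S3=24 blocked=[]
Op 3: conn=66 S1=34 S2=24 S3=24 blocked=[]
Op 4: conn=66 S1=52 S2=24 S3=24 blocked=[]
Op 5: conn=66 S1=52 S2=24 S3=36 blocked=[]
Op 6: conn=49 S1=52 S2=7 S3=36 blocked=[]
Op 7: conn=43 S1=46 S2=7 S3=36 blocked=[]
Op 8: conn=58 S1=46 S2=7 S3=36 blocked=[]
Op 9: conn=58 S1=46 S2=25 S3=36 blocked=[]
Op 10: conn=41 S1=46 S2=25 S3=19 blocked=[]
Op 11: conn=41 S1=46 S2=44 S3=19 blocked=[]
Op 12: conn=23 S1=46 S2=44 S3=1 blocked=[]
Op 13: conn=13 S1=46 S2=44 S3=-9 blocked=[3]
Op 14: conn=13 S1=67 S2=44 S3=-9 blocked=[3]

Answer: S3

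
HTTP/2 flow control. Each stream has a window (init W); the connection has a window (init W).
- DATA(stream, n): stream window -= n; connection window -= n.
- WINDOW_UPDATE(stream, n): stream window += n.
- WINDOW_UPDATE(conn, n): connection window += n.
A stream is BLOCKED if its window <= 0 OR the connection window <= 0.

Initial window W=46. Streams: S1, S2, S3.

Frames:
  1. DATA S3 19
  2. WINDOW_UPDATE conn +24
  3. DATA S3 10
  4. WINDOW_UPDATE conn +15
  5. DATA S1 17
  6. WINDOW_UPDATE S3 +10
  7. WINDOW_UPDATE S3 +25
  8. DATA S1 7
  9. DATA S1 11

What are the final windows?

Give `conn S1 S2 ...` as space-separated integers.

Answer: 21 11 46 52

Derivation:
Op 1: conn=27 S1=46 S2=46 S3=27 blocked=[]
Op 2: conn=51 S1=46 S2=46 S3=27 blocked=[]
Op 3: conn=41 S1=46 S2=46 S3=17 blocked=[]
Op 4: conn=56 S1=46 S2=46 S3=17 blocked=[]
Op 5: conn=39 S1=29 S2=46 S3=17 blocked=[]
Op 6: conn=39 S1=29 S2=46 S3=27 blocked=[]
Op 7: conn=39 S1=29 S2=46 S3=52 blocked=[]
Op 8: conn=32 S1=22 S2=46 S3=52 blocked=[]
Op 9: conn=21 S1=11 S2=46 S3=52 blocked=[]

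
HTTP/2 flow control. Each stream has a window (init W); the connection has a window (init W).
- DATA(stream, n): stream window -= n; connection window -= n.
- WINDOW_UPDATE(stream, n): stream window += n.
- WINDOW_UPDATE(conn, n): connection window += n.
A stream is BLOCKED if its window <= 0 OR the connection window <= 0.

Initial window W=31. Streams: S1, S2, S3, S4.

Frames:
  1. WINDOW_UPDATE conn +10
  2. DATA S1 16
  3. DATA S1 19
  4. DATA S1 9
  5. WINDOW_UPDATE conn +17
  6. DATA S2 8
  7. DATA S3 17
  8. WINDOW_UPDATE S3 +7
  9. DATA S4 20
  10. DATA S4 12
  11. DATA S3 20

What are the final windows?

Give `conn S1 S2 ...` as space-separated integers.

Answer: -63 -13 23 1 -1

Derivation:
Op 1: conn=41 S1=31 S2=31 S3=31 S4=31 blocked=[]
Op 2: conn=25 S1=15 S2=31 S3=31 S4=31 blocked=[]
Op 3: conn=6 S1=-4 S2=31 S3=31 S4=31 blocked=[1]
Op 4: conn=-3 S1=-13 S2=31 S3=31 S4=31 blocked=[1, 2, 3, 4]
Op 5: conn=14 S1=-13 S2=31 S3=31 S4=31 blocked=[1]
Op 6: conn=6 S1=-13 S2=23 S3=31 S4=31 blocked=[1]
Op 7: conn=-11 S1=-13 S2=23 S3=14 S4=31 blocked=[1, 2, 3, 4]
Op 8: conn=-11 S1=-13 S2=23 S3=21 S4=31 blocked=[1, 2, 3, 4]
Op 9: conn=-31 S1=-13 S2=23 S3=21 S4=11 blocked=[1, 2, 3, 4]
Op 10: conn=-43 S1=-13 S2=23 S3=21 S4=-1 blocked=[1, 2, 3, 4]
Op 11: conn=-63 S1=-13 S2=23 S3=1 S4=-1 blocked=[1, 2, 3, 4]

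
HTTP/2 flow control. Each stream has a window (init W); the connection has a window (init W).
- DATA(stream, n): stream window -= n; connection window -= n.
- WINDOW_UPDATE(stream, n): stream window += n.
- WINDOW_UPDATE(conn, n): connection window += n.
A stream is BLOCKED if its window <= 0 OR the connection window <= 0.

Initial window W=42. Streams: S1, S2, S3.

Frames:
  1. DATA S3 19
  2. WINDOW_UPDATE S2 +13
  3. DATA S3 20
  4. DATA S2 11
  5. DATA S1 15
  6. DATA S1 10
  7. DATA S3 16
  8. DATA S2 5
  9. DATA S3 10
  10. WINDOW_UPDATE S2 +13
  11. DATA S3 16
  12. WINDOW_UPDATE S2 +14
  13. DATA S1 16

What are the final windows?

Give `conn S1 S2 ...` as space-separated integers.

Answer: -96 1 66 -39

Derivation:
Op 1: conn=23 S1=42 S2=42 S3=23 blocked=[]
Op 2: conn=23 S1=42 S2=55 S3=23 blocked=[]
Op 3: conn=3 S1=42 S2=55 S3=3 blocked=[]
Op 4: conn=-8 S1=42 S2=44 S3=3 blocked=[1, 2, 3]
Op 5: conn=-23 S1=27 S2=44 S3=3 blocked=[1, 2, 3]
Op 6: conn=-33 S1=17 S2=44 S3=3 blocked=[1, 2, 3]
Op 7: conn=-49 S1=17 S2=44 S3=-13 blocked=[1, 2, 3]
Op 8: conn=-54 S1=17 S2=39 S3=-13 blocked=[1, 2, 3]
Op 9: conn=-64 S1=17 S2=39 S3=-23 blocked=[1, 2, 3]
Op 10: conn=-64 S1=17 S2=52 S3=-23 blocked=[1, 2, 3]
Op 11: conn=-80 S1=17 S2=52 S3=-39 blocked=[1, 2, 3]
Op 12: conn=-80 S1=17 S2=66 S3=-39 blocked=[1, 2, 3]
Op 13: conn=-96 S1=1 S2=66 S3=-39 blocked=[1, 2, 3]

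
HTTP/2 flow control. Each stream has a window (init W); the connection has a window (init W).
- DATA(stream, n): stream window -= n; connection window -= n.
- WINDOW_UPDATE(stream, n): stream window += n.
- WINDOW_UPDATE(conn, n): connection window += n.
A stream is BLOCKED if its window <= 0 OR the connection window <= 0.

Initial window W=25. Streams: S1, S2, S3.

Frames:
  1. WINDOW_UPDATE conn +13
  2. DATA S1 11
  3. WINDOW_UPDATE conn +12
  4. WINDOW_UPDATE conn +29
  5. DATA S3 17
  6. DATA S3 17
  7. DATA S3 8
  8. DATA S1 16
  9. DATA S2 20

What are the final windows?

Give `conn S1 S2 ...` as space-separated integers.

Answer: -10 -2 5 -17

Derivation:
Op 1: conn=38 S1=25 S2=25 S3=25 blocked=[]
Op 2: conn=27 S1=14 S2=25 S3=25 blocked=[]
Op 3: conn=39 S1=14 S2=25 S3=25 blocked=[]
Op 4: conn=68 S1=14 S2=25 S3=25 blocked=[]
Op 5: conn=51 S1=14 S2=25 S3=8 blocked=[]
Op 6: conn=34 S1=14 S2=25 S3=-9 blocked=[3]
Op 7: conn=26 S1=14 S2=25 S3=-17 blocked=[3]
Op 8: conn=10 S1=-2 S2=25 S3=-17 blocked=[1, 3]
Op 9: conn=-10 S1=-2 S2=5 S3=-17 blocked=[1, 2, 3]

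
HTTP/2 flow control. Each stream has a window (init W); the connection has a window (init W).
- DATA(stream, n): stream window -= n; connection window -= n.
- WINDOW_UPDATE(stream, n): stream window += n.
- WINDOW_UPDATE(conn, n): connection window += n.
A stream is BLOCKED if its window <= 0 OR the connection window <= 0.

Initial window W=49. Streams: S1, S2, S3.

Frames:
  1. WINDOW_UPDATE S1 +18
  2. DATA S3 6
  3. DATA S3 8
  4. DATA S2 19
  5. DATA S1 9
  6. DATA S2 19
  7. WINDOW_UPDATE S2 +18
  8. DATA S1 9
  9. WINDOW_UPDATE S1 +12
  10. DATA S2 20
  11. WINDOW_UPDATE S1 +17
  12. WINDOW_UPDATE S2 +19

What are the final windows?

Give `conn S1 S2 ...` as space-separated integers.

Op 1: conn=49 S1=67 S2=49 S3=49 blocked=[]
Op 2: conn=43 S1=67 S2=49 S3=43 blocked=[]
Op 3: conn=35 S1=67 S2=49 S3=35 blocked=[]
Op 4: conn=16 S1=67 S2=30 S3=35 blocked=[]
Op 5: conn=7 S1=58 S2=30 S3=35 blocked=[]
Op 6: conn=-12 S1=58 S2=11 S3=35 blocked=[1, 2, 3]
Op 7: conn=-12 S1=58 S2=29 S3=35 blocked=[1, 2, 3]
Op 8: conn=-21 S1=49 S2=29 S3=35 blocked=[1, 2, 3]
Op 9: conn=-21 S1=61 S2=29 S3=35 blocked=[1, 2, 3]
Op 10: conn=-41 S1=61 S2=9 S3=35 blocked=[1, 2, 3]
Op 11: conn=-41 S1=78 S2=9 S3=35 blocked=[1, 2, 3]
Op 12: conn=-41 S1=78 S2=28 S3=35 blocked=[1, 2, 3]

Answer: -41 78 28 35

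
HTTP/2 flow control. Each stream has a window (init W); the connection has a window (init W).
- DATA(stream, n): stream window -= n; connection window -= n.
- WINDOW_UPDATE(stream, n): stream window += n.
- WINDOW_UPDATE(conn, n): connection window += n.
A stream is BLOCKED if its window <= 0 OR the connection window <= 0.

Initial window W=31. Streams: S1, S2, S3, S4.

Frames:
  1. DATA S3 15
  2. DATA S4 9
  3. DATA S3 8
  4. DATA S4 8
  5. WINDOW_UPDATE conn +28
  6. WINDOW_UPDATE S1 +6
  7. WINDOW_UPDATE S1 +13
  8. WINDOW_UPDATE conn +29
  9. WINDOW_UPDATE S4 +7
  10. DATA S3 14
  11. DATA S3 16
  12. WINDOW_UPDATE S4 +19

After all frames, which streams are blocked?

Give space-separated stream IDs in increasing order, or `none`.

Answer: S3

Derivation:
Op 1: conn=16 S1=31 S2=31 S3=16 S4=31 blocked=[]
Op 2: conn=7 S1=31 S2=31 S3=16 S4=22 blocked=[]
Op 3: conn=-1 S1=31 S2=31 S3=8 S4=22 blocked=[1, 2, 3, 4]
Op 4: conn=-9 S1=31 S2=31 S3=8 S4=14 blocked=[1, 2, 3, 4]
Op 5: conn=19 S1=31 S2=31 S3=8 S4=14 blocked=[]
Op 6: conn=19 S1=37 S2=31 S3=8 S4=14 blocked=[]
Op 7: conn=19 S1=50 S2=31 S3=8 S4=14 blocked=[]
Op 8: conn=48 S1=50 S2=31 S3=8 S4=14 blocked=[]
Op 9: conn=48 S1=50 S2=31 S3=8 S4=21 blocked=[]
Op 10: conn=34 S1=50 S2=31 S3=-6 S4=21 blocked=[3]
Op 11: conn=18 S1=50 S2=31 S3=-22 S4=21 blocked=[3]
Op 12: conn=18 S1=50 S2=31 S3=-22 S4=40 blocked=[3]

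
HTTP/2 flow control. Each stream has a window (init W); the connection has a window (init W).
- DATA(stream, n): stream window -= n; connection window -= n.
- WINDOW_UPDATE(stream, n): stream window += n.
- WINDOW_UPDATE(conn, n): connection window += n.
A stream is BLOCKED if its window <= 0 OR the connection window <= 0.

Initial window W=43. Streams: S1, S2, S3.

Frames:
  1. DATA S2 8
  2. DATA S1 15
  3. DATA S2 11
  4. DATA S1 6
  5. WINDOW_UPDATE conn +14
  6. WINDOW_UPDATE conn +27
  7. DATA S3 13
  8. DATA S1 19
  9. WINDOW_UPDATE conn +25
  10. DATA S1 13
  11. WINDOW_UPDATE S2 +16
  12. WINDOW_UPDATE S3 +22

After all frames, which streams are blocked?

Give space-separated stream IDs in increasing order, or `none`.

Op 1: conn=35 S1=43 S2=35 S3=43 blocked=[]
Op 2: conn=20 S1=28 S2=35 S3=43 blocked=[]
Op 3: conn=9 S1=28 S2=24 S3=43 blocked=[]
Op 4: conn=3 S1=22 S2=24 S3=43 blocked=[]
Op 5: conn=17 S1=22 S2=24 S3=43 blocked=[]
Op 6: conn=44 S1=22 S2=24 S3=43 blocked=[]
Op 7: conn=31 S1=22 S2=24 S3=30 blocked=[]
Op 8: conn=12 S1=3 S2=24 S3=30 blocked=[]
Op 9: conn=37 S1=3 S2=24 S3=30 blocked=[]
Op 10: conn=24 S1=-10 S2=24 S3=30 blocked=[1]
Op 11: conn=24 S1=-10 S2=40 S3=30 blocked=[1]
Op 12: conn=24 S1=-10 S2=40 S3=52 blocked=[1]

Answer: S1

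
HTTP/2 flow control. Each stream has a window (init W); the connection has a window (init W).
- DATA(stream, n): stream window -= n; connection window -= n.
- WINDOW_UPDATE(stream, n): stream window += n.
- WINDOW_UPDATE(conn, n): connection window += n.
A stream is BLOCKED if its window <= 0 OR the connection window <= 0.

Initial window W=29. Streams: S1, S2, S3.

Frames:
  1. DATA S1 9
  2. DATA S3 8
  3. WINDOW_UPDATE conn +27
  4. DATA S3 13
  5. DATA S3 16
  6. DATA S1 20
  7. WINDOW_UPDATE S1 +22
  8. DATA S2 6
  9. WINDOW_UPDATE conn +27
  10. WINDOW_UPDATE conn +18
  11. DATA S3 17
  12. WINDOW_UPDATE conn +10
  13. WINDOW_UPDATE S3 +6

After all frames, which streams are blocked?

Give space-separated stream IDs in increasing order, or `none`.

Op 1: conn=20 S1=20 S2=29 S3=29 blocked=[]
Op 2: conn=12 S1=20 S2=29 S3=21 blocked=[]
Op 3: conn=39 S1=20 S2=29 S3=21 blocked=[]
Op 4: conn=26 S1=20 S2=29 S3=8 blocked=[]
Op 5: conn=10 S1=20 S2=29 S3=-8 blocked=[3]
Op 6: conn=-10 S1=0 S2=29 S3=-8 blocked=[1, 2, 3]
Op 7: conn=-10 S1=22 S2=29 S3=-8 blocked=[1, 2, 3]
Op 8: conn=-16 S1=22 S2=23 S3=-8 blocked=[1, 2, 3]
Op 9: conn=11 S1=22 S2=23 S3=-8 blocked=[3]
Op 10: conn=29 S1=22 S2=23 S3=-8 blocked=[3]
Op 11: conn=12 S1=22 S2=23 S3=-25 blocked=[3]
Op 12: conn=22 S1=22 S2=23 S3=-25 blocked=[3]
Op 13: conn=22 S1=22 S2=23 S3=-19 blocked=[3]

Answer: S3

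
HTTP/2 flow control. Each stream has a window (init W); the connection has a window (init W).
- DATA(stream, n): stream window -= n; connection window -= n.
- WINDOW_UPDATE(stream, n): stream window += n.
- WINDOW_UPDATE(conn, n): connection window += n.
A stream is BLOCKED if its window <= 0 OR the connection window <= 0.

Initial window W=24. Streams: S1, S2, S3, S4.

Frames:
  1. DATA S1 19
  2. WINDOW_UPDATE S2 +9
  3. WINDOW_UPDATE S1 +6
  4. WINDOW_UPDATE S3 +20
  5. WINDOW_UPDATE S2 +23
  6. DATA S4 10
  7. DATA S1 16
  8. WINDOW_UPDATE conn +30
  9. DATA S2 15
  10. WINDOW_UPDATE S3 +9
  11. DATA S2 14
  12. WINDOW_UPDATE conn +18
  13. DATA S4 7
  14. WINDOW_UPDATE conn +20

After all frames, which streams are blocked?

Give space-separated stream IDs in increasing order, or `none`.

Op 1: conn=5 S1=5 S2=24 S3=24 S4=24 blocked=[]
Op 2: conn=5 S1=5 S2=33 S3=24 S4=24 blocked=[]
Op 3: conn=5 S1=11 S2=33 S3=24 S4=24 blocked=[]
Op 4: conn=5 S1=11 S2=33 S3=44 S4=24 blocked=[]
Op 5: conn=5 S1=11 S2=56 S3=44 S4=24 blocked=[]
Op 6: conn=-5 S1=11 S2=56 S3=44 S4=14 blocked=[1, 2, 3, 4]
Op 7: conn=-21 S1=-5 S2=56 S3=44 S4=14 blocked=[1, 2, 3, 4]
Op 8: conn=9 S1=-5 S2=56 S3=44 S4=14 blocked=[1]
Op 9: conn=-6 S1=-5 S2=41 S3=44 S4=14 blocked=[1, 2, 3, 4]
Op 10: conn=-6 S1=-5 S2=41 S3=53 S4=14 blocked=[1, 2, 3, 4]
Op 11: conn=-20 S1=-5 S2=27 S3=53 S4=14 blocked=[1, 2, 3, 4]
Op 12: conn=-2 S1=-5 S2=27 S3=53 S4=14 blocked=[1, 2, 3, 4]
Op 13: conn=-9 S1=-5 S2=27 S3=53 S4=7 blocked=[1, 2, 3, 4]
Op 14: conn=11 S1=-5 S2=27 S3=53 S4=7 blocked=[1]

Answer: S1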